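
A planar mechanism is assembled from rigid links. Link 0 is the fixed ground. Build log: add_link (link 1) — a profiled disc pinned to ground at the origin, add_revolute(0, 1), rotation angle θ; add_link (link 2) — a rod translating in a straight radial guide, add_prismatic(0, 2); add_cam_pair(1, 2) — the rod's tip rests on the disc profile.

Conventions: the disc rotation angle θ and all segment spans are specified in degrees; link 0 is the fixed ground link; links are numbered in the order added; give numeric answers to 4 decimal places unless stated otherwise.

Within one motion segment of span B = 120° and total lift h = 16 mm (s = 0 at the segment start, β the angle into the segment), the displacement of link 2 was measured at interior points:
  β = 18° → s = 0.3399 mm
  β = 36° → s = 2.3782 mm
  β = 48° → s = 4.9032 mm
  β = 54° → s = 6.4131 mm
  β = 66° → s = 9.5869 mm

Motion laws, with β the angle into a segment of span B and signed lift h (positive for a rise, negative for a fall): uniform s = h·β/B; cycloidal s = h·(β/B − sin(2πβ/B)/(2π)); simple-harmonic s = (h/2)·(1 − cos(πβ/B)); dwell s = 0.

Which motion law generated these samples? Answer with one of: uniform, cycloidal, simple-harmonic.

candidates at β/B = r: uniform s = h·r (linear in β); cycloidal s = h·(r − sin(2πr)/(2π)); simple-harmonic s = (h/2)(1 − cos(πr))
β=18°: printed 0.3399 | uniform 2.4000, cycloidal 0.3399, simple-harmonic 0.8719
β=36°: printed 2.3782 | uniform 4.8000, cycloidal 2.3782, simple-harmonic 3.2977
β=48°: printed 4.9032 | uniform 6.4000, cycloidal 4.9032, simple-harmonic 5.5279
β=54°: printed 6.4131 | uniform 7.2000, cycloidal 6.4131, simple-harmonic 6.7485
β=66°: printed 9.5869 | uniform 8.8000, cycloidal 9.5869, simple-harmonic 9.2515
only one law matches every sample → cycloidal

cycloidal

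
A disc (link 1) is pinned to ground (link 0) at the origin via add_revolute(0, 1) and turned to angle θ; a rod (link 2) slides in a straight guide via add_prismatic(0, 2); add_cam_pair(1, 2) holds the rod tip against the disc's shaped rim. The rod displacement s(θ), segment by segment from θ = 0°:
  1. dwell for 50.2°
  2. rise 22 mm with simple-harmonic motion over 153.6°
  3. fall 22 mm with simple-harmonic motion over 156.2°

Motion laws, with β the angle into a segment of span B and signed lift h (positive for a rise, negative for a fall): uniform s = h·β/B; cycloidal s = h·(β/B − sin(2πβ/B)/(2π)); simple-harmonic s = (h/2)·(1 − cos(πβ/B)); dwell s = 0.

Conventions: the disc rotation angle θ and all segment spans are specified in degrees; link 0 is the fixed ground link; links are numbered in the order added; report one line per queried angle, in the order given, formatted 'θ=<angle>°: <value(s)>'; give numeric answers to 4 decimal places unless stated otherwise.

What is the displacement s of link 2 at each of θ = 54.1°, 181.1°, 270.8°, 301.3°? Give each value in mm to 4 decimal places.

segment 1 (0° to 50.2°, dwell): s unchanged at 0.0000
θ = 54.1° falls in segment 2 (50.2° to 203.8°, simple-harmonic, h = 22): β = 54.1 − 50.2 = 3.9°, B = 153.6°; Δs = 22/2·(1 − cos(π·0.0254)) = 0.0350; s = 0.0000 + 0.0350 = 0.0350
θ = 181.1° falls in segment 2 (50.2° to 203.8°, simple-harmonic, h = 22): β = 181.1 − 50.2 = 130.9°, B = 153.6°; Δs = 22/2·(1 − cos(π·0.8522)) = 20.8356; s = 0.0000 + 20.8356 = 20.8356
segment 2 (50.2° to 203.8°, simple-harmonic, h = 22) is passed completely: s = 0.0000 + (22) = 22.0000
θ = 270.8° falls in segment 3 (203.8° to 360°, simple-harmonic, h = -22): β = 270.8 − 203.8 = 67°, B = 156.2°; Δs = -22/2·(1 − cos(π·0.4289)) = -8.5646; s = 22.0000 − 8.5646 = 13.4354
θ = 301.3° falls in segment 3 (203.8° to 360°, simple-harmonic, h = -22): β = 301.3 − 203.8 = 97.5°, B = 156.2°; Δs = -22/2·(1 − cos(π·0.6242)) = -15.1840; s = 22.0000 − 15.1840 = 6.8160

θ=54.1°: 0.0350
θ=181.1°: 20.8356
θ=270.8°: 13.4354
θ=301.3°: 6.8160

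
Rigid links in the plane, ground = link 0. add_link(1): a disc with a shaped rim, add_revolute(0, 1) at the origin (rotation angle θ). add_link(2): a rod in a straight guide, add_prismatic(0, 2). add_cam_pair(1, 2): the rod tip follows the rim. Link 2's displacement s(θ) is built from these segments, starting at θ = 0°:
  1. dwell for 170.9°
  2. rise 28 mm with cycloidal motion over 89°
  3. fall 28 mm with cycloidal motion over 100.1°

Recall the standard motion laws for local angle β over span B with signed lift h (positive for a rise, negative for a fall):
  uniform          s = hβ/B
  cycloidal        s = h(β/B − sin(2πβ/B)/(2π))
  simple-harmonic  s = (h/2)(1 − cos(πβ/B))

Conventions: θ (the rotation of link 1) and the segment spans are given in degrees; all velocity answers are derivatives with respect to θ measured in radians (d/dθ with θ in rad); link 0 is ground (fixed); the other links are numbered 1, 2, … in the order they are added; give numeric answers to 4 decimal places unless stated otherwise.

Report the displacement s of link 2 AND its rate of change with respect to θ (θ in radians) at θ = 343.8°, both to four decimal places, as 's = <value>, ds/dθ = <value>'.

segment 1 (0° to 170.9°, dwell): s unchanged at 0.0000
segment 2 (170.9° to 259.9°, cycloidal, h = 28) is passed completely: s = 0.0000 + (28) = 28.0000
θ = 343.8° falls in segment 3 (259.9° to 360°, cycloidal, h = -28): β = 343.8 − 259.9 = 83.9°, B = 100.1°; Δs = -28·(0.8382 − sin(2π·0.8382)/(2π)) = -27.2585; s = 28.0000 − 27.2585 = 0.7415
velocity in seg [259.9°–360°] (cycloidal), θ in radians: β = 83.9° = 1.4643 rad, B = 100.1° = 1.7471 rad; ds/dθ = (h/B)(1 − cos(2πβ/B)) = ((-28)/1.7471)(1 − cos(2π·0.8382)) = -7.596063 mm/rad

s = 0.7415, ds/dθ = -7.5961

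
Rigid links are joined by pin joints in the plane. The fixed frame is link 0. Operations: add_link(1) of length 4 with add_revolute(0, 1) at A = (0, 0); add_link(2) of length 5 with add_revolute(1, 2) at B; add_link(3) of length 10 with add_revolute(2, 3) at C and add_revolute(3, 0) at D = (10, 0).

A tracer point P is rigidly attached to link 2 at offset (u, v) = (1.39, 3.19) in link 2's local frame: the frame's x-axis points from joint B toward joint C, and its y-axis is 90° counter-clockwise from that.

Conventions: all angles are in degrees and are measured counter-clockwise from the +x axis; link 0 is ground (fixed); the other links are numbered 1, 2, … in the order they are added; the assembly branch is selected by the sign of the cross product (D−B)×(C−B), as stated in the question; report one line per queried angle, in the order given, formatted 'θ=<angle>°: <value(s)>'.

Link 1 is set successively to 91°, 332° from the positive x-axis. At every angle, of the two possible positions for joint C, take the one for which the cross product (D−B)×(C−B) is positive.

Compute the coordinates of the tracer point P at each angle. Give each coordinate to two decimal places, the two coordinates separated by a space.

A=(0,0), D=(10.00,0)
θ=91°: B = A + 4.00·(cos91°, sin91°) = (-0.0698, 3.9994)
θ=91°: |BD| = 10.8350
θ=91°: circle(B,5.00) ∩ circle(D,10.00): a=1.9565, h=4.6013
θ=91°:   candidates: C₊=(3.4469,7.5536) cross=49.855; C₋=(0.0500,-0.9992) cross=-49.855
θ=91°:   branch + wants cross > 0 → take C=(3.4469,7.5536) (cross=49.855)
θ=91°: ex = (C−B)/|BC| = (0.7033,0.7108); ey = (-0.7108,0.7033)
θ=91°: P = B + 1.39·ex + 3.19·ey = (-1.3598,7.2311)
θ=332°: B = A + 4.00·(cos332°, sin332°) = (3.5318, -1.8779)
θ=332°: |BD| = 6.7353
θ=332°: circle(B,5.00) ∩ circle(D,10.00): a=-2.2000, h=4.4900
θ=332°:   candidates: C₊=(0.1671,1.8206) cross=30.241; C₋=(2.6709,-6.8032) cross=-30.241
θ=332°:   branch + wants cross > 0 → take C=(0.1671,1.8206) (cross=30.241)
θ=332°: ex = (C−B)/|BC| = (-0.6729,0.7397); ey = (-0.7397,-0.6729)
θ=332°: P = B + 1.39·ex + 3.19·ey = (0.2368,-2.9963)

θ=91°: -1.36 7.23
θ=332°: 0.24 -3.00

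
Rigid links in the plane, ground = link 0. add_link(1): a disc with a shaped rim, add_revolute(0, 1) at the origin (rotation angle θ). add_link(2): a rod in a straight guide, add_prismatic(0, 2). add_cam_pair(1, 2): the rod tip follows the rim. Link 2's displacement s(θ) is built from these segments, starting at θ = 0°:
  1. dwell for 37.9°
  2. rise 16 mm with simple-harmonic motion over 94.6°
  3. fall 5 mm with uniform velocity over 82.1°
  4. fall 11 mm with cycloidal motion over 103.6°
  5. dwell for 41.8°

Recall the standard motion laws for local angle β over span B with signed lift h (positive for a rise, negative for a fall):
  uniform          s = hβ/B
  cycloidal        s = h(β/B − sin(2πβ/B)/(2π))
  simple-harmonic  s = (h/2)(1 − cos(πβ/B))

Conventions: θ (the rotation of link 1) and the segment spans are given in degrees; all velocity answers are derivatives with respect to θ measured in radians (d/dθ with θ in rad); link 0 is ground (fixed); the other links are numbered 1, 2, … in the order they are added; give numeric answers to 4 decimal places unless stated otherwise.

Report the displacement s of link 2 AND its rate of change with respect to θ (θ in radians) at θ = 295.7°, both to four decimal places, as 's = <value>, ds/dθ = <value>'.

segment 1 (0° to 37.9°, dwell): s unchanged at 0.0000
segment 2 (37.9° to 132.5°, simple-harmonic, h = 16) is passed completely: s = 0.0000 + (16) = 16.0000
segment 3 (132.5° to 214.6°, uniform, h = -5) is passed completely: s = 16.0000 + (-5) = 11.0000
θ = 295.7° falls in segment 4 (214.6° to 318.2°, cycloidal, h = -11): β = 295.7 − 214.6 = 81.1°, B = 103.6°; Δs = -11·(0.7828 − sin(2π·0.7828)/(2π)) = -10.3246; s = 11.0000 − 10.3246 = 0.6754
velocity in seg [214.6°–318.2°] (cycloidal), θ in radians: β = 81.1° = 1.4155 rad, B = 103.6° = 1.8082 rad; ds/dθ = (h/B)(1 − cos(2πβ/B)) = ((-11)/1.8082)(1 − cos(2π·0.7828)) = -4.837946 mm/rad

s = 0.6754, ds/dθ = -4.8379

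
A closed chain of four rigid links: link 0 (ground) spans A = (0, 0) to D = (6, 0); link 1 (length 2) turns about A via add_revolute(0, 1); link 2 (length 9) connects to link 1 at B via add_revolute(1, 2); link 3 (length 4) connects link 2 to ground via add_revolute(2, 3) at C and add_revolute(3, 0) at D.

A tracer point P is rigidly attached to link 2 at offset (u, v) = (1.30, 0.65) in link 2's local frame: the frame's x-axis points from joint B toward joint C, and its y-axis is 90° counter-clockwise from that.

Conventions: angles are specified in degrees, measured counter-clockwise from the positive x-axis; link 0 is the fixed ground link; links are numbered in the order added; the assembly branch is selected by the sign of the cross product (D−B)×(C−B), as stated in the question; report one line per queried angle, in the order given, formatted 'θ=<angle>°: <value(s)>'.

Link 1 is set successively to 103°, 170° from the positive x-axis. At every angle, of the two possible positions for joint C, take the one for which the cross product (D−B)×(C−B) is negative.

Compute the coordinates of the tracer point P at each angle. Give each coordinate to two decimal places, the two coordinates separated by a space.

A=(0,0), D=(6.00,0)
θ=103°: B = A + 2.00·(cos103°, sin103°) = (-0.4499, 1.9487)
θ=103°: |BD| = 6.7379
θ=103°: circle(B,9.00) ∩ circle(D,4.00): a=8.1924, h=3.7262
θ=103°:   candidates: C₊=(8.4701,3.1462) cross=25.106; C₋=(6.3147,-3.9876) cross=-25.106
θ=103°:   branch - wants cross < 0 → take C=(6.3147,-3.9876) (cross=-25.106)
θ=103°: ex = (C−B)/|BC| = (0.7516,-0.6596); ey = (0.6596,0.7516)
θ=103°: P = B + 1.30·ex + 0.65·ey = (0.9559,1.5798)
θ=170°: B = A + 2.00·(cos170°, sin170°) = (-1.9696, 0.3473)
θ=170°: |BD| = 7.9772
θ=170°: circle(B,9.00) ∩ circle(D,4.00): a=8.0627, h=3.9991
θ=170°:   candidates: C₊=(6.2596,3.9916) cross=31.901; C₋=(5.9113,-3.9990) cross=-31.901
θ=170°:   branch - wants cross < 0 → take C=(5.9113,-3.9990) (cross=-31.901)
θ=170°: ex = (C−B)/|BC| = (0.8757,-0.4829); ey = (0.4829,0.8757)
θ=170°: P = B + 1.30·ex + 0.65·ey = (-0.5174,0.2887)

θ=103°: 0.96 1.58
θ=170°: -0.52 0.29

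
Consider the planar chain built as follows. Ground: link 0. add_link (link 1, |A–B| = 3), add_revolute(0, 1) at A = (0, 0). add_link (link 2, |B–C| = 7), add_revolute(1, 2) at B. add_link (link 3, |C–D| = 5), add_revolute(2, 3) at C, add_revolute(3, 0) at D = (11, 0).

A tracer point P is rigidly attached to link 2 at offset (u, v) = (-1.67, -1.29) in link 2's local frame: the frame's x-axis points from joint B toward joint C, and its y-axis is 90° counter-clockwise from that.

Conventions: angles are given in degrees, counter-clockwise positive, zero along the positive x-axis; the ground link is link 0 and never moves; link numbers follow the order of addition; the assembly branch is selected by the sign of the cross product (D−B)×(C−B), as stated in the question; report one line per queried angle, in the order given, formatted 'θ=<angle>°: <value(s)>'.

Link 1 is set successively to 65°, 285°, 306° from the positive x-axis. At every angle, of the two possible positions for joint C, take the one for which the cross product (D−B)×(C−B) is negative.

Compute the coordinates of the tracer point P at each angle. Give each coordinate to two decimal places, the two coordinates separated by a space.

A=(0,0), D=(11.00,0)
θ=65°: B = A + 3.00·(cos65°, sin65°) = (1.2679, 2.7189)
θ=65°: |BD| = 10.1048
θ=65°: circle(B,7.00) ∩ circle(D,5.00): a=6.2400, h=3.1722
θ=65°:   candidates: C₊=(8.1312,4.0951) cross=32.055; C₋=(6.4241,-2.0153) cross=-32.055
θ=65°:   branch - wants cross < 0 → take C=(6.4241,-2.0153) (cross=-32.055)
θ=65°: ex = (C−B)/|BC| = (0.7366,-0.6763); ey = (0.6763,0.7366)
θ=65°: P = B + -1.67·ex + -1.29·ey = (-0.8347,2.8981)
θ=285°: B = A + 3.00·(cos285°, sin285°) = (0.7765, -2.8978)
θ=285°: |BD| = 10.6263
θ=285°: circle(B,7.00) ∩ circle(D,5.00): a=6.4424, h=2.7377
θ=285°:   candidates: C₊=(6.2281,1.4930) cross=29.092; C₋=(7.7213,-3.7749) cross=-29.092
θ=285°:   branch - wants cross < 0 → take C=(7.7213,-3.7749) (cross=-29.092)
θ=285°: ex = (C−B)/|BC| = (0.9921,-0.1253); ey = (0.1253,0.9921)
θ=285°: P = B + -1.67·ex + -1.29·ey = (-1.0420,-3.9683)
θ=306°: B = A + 3.00·(cos306°, sin306°) = (1.7634, -2.4271)
θ=306°: |BD| = 9.5502
θ=306°: circle(B,7.00) ∩ circle(D,5.00): a=6.0316, h=3.5524
θ=306°:   candidates: C₊=(6.6941,2.5416) cross=33.926; C₋=(8.4997,-4.3300) cross=-33.926
θ=306°:   branch - wants cross < 0 → take C=(8.4997,-4.3300) (cross=-33.926)
θ=306°: ex = (C−B)/|BC| = (0.9623,-0.2718); ey = (0.2718,0.9623)
θ=306°: P = B + -1.67·ex + -1.29·ey = (-0.1944,-3.2145)

θ=65°: -0.83 2.90
θ=285°: -1.04 -3.97
θ=306°: -0.19 -3.21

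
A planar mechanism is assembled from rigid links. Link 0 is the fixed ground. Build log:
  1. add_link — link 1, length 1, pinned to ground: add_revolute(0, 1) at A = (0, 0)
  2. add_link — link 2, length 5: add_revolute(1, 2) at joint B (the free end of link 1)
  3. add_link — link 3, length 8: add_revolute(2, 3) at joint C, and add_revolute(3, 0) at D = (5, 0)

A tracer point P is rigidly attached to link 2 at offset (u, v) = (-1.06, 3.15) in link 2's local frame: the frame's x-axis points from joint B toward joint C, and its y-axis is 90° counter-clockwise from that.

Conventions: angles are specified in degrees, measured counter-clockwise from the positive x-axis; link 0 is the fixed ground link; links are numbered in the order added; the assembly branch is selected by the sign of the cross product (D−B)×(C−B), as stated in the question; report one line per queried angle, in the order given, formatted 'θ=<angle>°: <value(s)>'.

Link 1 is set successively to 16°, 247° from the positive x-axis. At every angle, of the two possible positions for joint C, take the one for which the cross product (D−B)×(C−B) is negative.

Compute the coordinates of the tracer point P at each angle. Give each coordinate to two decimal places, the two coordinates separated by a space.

A=(0,0), D=(5.00,0)
θ=16°: B = A + 1.00·(cos16°, sin16°) = (0.9613, 0.2756)
θ=16°: |BD| = 4.0481
θ=16°: circle(B,5.00) ∩ circle(D,8.00): a=-2.7930, h=4.1472
θ=16°:   candidates: C₊=(-1.5428,4.6034) cross=16.788; C₋=(-2.1076,-3.6718) cross=-16.788
θ=16°:   branch - wants cross < 0 → take C=(-2.1076,-3.6718) (cross=-16.788)
θ=16°: ex = (C−B)/|BC| = (-0.6138,-0.7895); ey = (0.7895,-0.6138)
θ=16°: P = B + -1.06·ex + 3.15·ey = (4.0987,-0.8209)
θ=247°: B = A + 1.00·(cos247°, sin247°) = (-0.3907, -0.9205)
θ=247°: |BD| = 5.4688
θ=247°: circle(B,5.00) ∩ circle(D,8.00): a=-0.8313, h=4.9304
θ=247°:   candidates: C₊=(-2.0401,3.7996) cross=26.963; C₋=(-0.3803,-5.9205) cross=-26.963
θ=247°:   branch - wants cross < 0 → take C=(-0.3803,-5.9205) (cross=-26.963)
θ=247°: ex = (C−B)/|BC| = (0.0021,-1.0000); ey = (1.0000,0.0021)
θ=247°: P = B + -1.06·ex + 3.15·ey = (2.7571,0.1461)

θ=16°: 4.10 -0.82
θ=247°: 2.76 0.15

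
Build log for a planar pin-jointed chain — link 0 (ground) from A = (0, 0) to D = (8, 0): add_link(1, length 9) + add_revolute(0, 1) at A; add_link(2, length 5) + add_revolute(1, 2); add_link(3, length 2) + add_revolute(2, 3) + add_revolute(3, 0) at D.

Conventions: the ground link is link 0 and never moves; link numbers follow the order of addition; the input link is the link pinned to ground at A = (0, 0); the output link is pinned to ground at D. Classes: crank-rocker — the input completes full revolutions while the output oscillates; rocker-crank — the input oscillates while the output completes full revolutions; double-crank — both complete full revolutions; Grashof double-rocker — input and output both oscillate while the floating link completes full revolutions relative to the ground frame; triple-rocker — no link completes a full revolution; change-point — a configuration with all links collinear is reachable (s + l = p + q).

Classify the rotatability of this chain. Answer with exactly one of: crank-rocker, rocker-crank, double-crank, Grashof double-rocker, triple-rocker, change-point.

lengths: ground=8, input=9, coupler=5, output=2
sorted: s=2 (shortest), l=9 (longest), p+q=13
s + l = 11 vs p + q = 13
s + l < p + q (Grashof) with shortest = output link → rocker-crank

rocker-crank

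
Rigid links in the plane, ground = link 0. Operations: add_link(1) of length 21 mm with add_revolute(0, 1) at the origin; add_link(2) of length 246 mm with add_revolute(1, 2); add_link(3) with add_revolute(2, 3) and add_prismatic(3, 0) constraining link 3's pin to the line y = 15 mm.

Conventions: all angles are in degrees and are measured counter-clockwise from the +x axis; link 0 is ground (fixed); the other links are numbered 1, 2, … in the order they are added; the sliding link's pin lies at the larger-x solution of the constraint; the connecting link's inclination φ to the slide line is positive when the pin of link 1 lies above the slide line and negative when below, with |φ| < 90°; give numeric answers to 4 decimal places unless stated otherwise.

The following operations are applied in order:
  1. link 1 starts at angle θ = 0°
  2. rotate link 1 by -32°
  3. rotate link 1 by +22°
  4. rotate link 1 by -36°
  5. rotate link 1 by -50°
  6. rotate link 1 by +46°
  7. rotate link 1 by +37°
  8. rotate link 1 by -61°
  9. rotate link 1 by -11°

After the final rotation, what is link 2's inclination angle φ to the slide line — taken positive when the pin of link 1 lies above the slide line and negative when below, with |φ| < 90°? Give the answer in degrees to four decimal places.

geometry: r = 21 mm, L = 246 mm, e = 15 mm; θ starts at 0°
rotate link 1 by -32°: θ ← 0° -32° = -32°
rotate link 1 by +22°: θ ← -32° +22° = -10°
rotate link 1 by -36°: θ ← -10° -36° = -46°
rotate link 1 by -50°: θ ← -46° -50° = -96°
rotate link 1 by +46°: θ ← -96° +46° = -50°
rotate link 1 by +37°: θ ← -50° +37° = -13°
rotate link 1 by -61°: θ ← -13° -61° = -74°
rotate link 1 by -11°: θ ← -74° -11° = -85°
h = r sin θ − e = -20.920089 − 15 = -35.920089
sin φ = h / L = -35.920089 / 246 = -0.14601662
φ = arcsin(-0.14601662) = -8.396154°

-8.3962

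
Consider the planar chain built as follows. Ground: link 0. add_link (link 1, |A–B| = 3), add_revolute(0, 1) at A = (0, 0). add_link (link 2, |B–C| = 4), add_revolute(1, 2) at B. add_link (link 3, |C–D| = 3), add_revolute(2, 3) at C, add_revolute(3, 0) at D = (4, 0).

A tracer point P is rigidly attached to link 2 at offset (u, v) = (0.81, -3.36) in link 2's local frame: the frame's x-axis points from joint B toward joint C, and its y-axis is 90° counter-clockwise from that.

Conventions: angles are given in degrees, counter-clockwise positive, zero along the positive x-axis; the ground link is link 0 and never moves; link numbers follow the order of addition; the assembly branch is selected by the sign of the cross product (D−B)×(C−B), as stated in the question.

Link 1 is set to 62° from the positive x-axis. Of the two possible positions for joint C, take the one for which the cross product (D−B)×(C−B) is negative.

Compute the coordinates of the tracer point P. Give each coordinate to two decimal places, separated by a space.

A=(0,0), D=(4.00,0)
B = A + 3.00·(cos62°, sin62°) = (1.4084, 2.6488)
|BD| = 3.7058
circle(B,4.00) ∩ circle(D,3.00): a=2.7974, h=2.8592
  candidates: C₊=(5.4084,2.6488) cross=10.595; C₋=(1.3210,-1.3502) cross=-10.595
  branch - wants cross < 0 → take C=(1.3210,-1.3502) (cross=-10.595)
ex = (C−B)/|BC| = (-0.0218,-0.9998); ey = (0.9998,-0.0218)
P = B + 0.81·ex + -3.36·ey = (-1.9685,1.9125)

-1.97 1.91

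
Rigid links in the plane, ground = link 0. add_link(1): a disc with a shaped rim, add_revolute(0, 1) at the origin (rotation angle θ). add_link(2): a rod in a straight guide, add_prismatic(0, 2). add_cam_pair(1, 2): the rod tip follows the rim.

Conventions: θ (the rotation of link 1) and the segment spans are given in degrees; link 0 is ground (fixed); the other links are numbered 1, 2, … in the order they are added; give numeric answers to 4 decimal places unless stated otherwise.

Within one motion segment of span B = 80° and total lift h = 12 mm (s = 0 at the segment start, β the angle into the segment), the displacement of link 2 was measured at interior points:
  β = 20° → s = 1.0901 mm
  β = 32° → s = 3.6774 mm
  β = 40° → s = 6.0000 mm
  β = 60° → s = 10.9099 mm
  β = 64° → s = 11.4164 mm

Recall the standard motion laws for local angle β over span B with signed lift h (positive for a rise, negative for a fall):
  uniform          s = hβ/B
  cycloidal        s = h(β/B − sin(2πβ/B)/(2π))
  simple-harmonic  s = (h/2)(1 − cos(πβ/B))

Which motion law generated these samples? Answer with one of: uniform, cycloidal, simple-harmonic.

candidates at β/B = r: uniform s = h·r (linear in β); cycloidal s = h·(r − sin(2πr)/(2π)); simple-harmonic s = (h/2)(1 − cos(πr))
β=20°: printed 1.0901 | uniform 3.0000, cycloidal 1.0901, simple-harmonic 1.7574
β=32°: printed 3.6774 | uniform 4.8000, cycloidal 3.6774, simple-harmonic 4.1459
β=40°: printed 6.0000 | uniform 6.0000, cycloidal 6.0000, simple-harmonic 6.0000
β=60°: printed 10.9099 | uniform 9.0000, cycloidal 10.9099, simple-harmonic 10.2426
β=64°: printed 11.4164 | uniform 9.6000, cycloidal 11.4164, simple-harmonic 10.8541
only one law matches every sample → cycloidal

cycloidal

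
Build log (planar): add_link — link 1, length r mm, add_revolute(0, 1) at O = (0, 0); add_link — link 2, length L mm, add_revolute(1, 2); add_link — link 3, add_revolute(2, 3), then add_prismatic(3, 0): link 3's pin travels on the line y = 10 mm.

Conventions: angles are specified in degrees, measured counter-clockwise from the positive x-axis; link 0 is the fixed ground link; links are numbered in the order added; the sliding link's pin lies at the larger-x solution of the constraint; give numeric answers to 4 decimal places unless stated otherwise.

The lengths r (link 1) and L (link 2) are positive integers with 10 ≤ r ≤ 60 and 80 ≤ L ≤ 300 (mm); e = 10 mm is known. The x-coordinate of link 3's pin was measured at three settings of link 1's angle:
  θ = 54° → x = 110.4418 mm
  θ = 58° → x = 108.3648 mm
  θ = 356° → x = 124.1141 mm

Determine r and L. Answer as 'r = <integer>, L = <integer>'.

constraint per measurement: (x − r cos θ)² + (r sin θ − e)² = L²
subtracting the θ₁ and θ₂ equations cancels the r² and L² terms:
r = (x₁² − x₂²) / (2[(x₁cos θ₁ + e sin θ₁) − (x₂cos θ₂ + e sin θ₂)]) = 31.9991 → r = 32
L² = (x₁ − r cos θ₁)² + (r sin θ₁ − e)² = 8648.9924 → L = 93.0000 → L = 93
check at θ₃=356°: x = 124.1141 (printed 124.1141) ✓

r = 32, L = 93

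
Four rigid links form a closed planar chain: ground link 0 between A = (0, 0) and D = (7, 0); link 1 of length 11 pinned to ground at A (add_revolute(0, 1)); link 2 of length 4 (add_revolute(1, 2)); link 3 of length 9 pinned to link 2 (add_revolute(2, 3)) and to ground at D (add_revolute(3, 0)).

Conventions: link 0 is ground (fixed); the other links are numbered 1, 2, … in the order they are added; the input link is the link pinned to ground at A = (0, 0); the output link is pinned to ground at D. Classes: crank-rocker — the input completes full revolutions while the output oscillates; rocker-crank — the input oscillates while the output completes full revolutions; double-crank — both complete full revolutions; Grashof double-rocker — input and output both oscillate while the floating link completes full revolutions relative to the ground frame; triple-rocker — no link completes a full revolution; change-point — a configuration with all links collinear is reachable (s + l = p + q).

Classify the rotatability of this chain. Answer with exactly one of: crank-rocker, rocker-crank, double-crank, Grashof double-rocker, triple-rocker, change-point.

lengths: ground=7, input=11, coupler=4, output=9
sorted: s=4 (shortest), l=11 (longest), p+q=16
s + l = 15 vs p + q = 16
s + l < p + q (Grashof) with shortest = coupler link → Grashof double-rocker

Grashof double-rocker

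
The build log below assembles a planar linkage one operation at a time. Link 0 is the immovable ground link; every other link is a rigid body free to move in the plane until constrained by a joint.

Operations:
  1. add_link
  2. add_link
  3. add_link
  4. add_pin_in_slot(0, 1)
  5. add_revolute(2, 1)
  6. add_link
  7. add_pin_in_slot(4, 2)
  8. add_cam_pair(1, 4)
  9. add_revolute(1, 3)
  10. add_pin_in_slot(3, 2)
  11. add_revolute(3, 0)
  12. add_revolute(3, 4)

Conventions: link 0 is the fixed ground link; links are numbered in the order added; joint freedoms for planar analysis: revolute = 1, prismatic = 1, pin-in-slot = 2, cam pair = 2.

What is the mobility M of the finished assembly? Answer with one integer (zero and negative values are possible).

ground; <1,0,0>
#1 <2,0,0>
#2 <3,0,0>
#3 <4,0,0>
PS:0↔1 J2 <4,0,1>
R:2↔1 J1 <4,1,1>
#4 <5,1,1>
PS:4↔2 J2 <5,1,2>
C:1↔4 J2 <5,1,3>
R:1↔3 J1 <5,2,3>
PS:3↔2 J2 <5,2,4>
R:3↔0 J1 <5,3,4>
R:3↔4 J1 <5,4,4>
3×4 − 2×4 − 1×4 = 0

M = 0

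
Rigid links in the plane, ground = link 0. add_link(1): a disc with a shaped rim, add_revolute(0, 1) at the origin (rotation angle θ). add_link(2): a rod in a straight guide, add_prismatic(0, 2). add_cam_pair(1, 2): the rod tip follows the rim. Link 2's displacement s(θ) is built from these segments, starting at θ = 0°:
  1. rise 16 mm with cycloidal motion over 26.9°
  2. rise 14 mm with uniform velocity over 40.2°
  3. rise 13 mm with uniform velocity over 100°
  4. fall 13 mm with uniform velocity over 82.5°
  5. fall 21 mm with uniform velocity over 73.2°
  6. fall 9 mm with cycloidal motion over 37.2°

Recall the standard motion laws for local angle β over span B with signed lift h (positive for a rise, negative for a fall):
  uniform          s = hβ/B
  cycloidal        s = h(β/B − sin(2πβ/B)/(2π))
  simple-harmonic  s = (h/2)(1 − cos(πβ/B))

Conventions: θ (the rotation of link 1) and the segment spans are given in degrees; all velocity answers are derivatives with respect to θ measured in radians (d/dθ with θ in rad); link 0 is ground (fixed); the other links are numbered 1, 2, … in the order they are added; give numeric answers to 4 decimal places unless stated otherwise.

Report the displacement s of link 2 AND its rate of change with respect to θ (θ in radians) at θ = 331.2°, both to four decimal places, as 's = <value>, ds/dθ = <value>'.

segment 1 (0° to 26.9°, cycloidal, h = 16) is passed completely: s = 0.0000 + (16) = 16.0000
segment 2 (26.9° to 67.1°, uniform, h = 14) is passed completely: s = 16.0000 + (14) = 30.0000
segment 3 (67.1° to 167.1°, uniform, h = 13) is passed completely: s = 30.0000 + (13) = 43.0000
segment 4 (167.1° to 249.6°, uniform, h = -13) is passed completely: s = 43.0000 + (-13) = 30.0000
segment 5 (249.6° to 322.8°, uniform, h = -21) is passed completely: s = 30.0000 + (-21) = 9.0000
θ = 331.2° falls in segment 6 (322.8° to 360°, cycloidal, h = -9): β = 331.2 − 322.8 = 8.4°, B = 37.2°; Δs = -9·(0.2258 − sin(2π·0.2258)/(2π)) = -0.6164; s = 9.0000 − 0.6164 = 8.3836
velocity in seg [322.8°–360°] (cycloidal), θ in radians: β = 8.4° = 0.1466 rad, B = 37.2° = 0.6493 rad; ds/dθ = (h/B)(1 − cos(2πβ/B)) = ((-9)/0.6493)(1 − cos(2π·0.2258)) = -11.762808 mm/rad

s = 8.3836, ds/dθ = -11.7628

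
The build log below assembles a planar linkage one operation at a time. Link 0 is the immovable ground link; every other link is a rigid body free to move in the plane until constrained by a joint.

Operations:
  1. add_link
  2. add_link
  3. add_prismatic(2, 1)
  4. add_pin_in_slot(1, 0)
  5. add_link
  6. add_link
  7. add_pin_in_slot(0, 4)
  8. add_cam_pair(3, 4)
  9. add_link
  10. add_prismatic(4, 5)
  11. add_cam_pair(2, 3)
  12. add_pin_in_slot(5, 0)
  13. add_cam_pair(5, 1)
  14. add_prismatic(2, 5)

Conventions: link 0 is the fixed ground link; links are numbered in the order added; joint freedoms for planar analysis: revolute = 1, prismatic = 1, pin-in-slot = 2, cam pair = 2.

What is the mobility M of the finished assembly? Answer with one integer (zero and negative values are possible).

L=1 J1=0 J2=0
add link → L=2 J1=0 J2=0
add link → L=3 J1=0 J2=0
P@2,1 dof=1 J1 → L=3 J1=1 J2=0
PS@1,0 dof=2 J2 → L=3 J1=1 J2=1
add link → L=4 J1=1 J2=1
add link → L=5 J1=1 J2=1
PS@0,4 dof=2 J2 → L=5 J1=1 J2=2
C@3,4 dof=2 J2 → L=5 J1=1 J2=3
add link → L=6 J1=1 J2=3
P@4,5 dof=1 J1 → L=6 J1=2 J2=3
C@2,3 dof=2 J2 → L=6 J1=2 J2=4
PS@5,0 dof=2 J2 → L=6 J1=2 J2=5
C@5,1 dof=2 J2 → L=6 J1=2 J2=6
P@2,5 dof=1 J1 → L=6 J1=3 J2=6
M=3(L−1)−2J1−J2=3·5−2·3−6=3

M = 3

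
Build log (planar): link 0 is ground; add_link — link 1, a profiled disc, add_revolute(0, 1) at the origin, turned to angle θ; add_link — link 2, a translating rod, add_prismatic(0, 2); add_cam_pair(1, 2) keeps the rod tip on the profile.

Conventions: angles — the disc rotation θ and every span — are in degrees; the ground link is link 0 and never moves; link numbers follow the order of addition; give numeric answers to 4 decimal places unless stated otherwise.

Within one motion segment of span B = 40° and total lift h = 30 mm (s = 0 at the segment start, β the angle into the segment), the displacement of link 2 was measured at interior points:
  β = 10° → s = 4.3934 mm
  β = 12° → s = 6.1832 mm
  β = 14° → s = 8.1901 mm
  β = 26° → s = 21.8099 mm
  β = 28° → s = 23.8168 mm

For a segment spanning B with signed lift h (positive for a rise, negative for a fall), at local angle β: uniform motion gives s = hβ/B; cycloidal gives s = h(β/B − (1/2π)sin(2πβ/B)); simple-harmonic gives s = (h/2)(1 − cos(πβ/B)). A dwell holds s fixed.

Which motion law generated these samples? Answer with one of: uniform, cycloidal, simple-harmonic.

candidates at β/B = r: uniform s = h·r (linear in β); cycloidal s = h·(r − sin(2πr)/(2π)); simple-harmonic s = (h/2)(1 − cos(πr))
β=10°: printed 4.3934 | uniform 7.5000, cycloidal 2.7254, simple-harmonic 4.3934
β=12°: printed 6.1832 | uniform 9.0000, cycloidal 4.4590, simple-harmonic 6.1832
β=14°: printed 8.1901 | uniform 10.5000, cycloidal 6.6372, simple-harmonic 8.1901
β=26°: printed 21.8099 | uniform 19.5000, cycloidal 23.3628, simple-harmonic 21.8099
β=28°: printed 23.8168 | uniform 21.0000, cycloidal 25.5410, simple-harmonic 23.8168
only one law matches every sample → simple-harmonic

simple-harmonic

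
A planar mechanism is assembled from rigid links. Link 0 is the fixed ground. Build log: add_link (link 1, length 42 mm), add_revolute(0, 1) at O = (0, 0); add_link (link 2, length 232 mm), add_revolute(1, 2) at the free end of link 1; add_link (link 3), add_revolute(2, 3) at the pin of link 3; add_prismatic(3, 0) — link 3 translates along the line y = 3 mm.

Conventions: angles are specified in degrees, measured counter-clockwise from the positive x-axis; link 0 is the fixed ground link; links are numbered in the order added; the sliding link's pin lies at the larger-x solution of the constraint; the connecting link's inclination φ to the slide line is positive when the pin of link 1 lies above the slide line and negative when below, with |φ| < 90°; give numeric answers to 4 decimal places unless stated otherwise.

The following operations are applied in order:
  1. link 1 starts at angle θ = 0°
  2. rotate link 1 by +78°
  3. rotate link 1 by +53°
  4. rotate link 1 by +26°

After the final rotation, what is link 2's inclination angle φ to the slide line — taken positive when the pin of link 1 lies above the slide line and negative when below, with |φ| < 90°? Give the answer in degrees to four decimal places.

geometry: r = 42 mm, L = 232 mm, e = 3 mm; θ starts at 0°
rotate link 1 by +78°: θ ← 0° +78° = 78°
rotate link 1 by +53°: θ ← 78° +53° = 131°
rotate link 1 by +26°: θ ← 131° +26° = 157°
h = r sin θ − e = 16.410707 − 3 = 13.410707
sin φ = h / L = 13.410707 / 232 = 0.05780477
φ = arcsin(0.05780477) = 3.313817°

3.3138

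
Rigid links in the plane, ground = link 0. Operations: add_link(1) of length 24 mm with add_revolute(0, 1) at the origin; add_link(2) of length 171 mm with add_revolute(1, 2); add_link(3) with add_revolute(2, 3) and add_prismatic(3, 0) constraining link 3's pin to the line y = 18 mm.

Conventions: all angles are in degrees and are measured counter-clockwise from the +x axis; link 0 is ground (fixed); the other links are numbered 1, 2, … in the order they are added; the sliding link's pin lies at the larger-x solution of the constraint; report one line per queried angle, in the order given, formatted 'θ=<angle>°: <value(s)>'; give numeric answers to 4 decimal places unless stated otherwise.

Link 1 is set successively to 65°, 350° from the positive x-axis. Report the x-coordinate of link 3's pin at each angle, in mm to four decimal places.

geometry: r = 24 mm, L = 171 mm, e = 18 mm
θ=65°: crank pin P = (r cos θ, r sin θ) = (10.142838, 21.751387)
θ=65°: h = r sin θ − e = 21.751387 − 18 = 3.751387
θ=65°: x = r cos θ + √(L² − h²) = 10.142838 + 170.958846 = 181.101684
θ=350°: crank pin P = (r cos θ, r sin θ) = (23.635386, -4.167556)
θ=350°: h = r sin θ − e = -4.167556 − 18 = -22.167556
θ=350°: x = r cos θ + √(L² − h²) = 23.635386 + 169.557068 = 193.192454

θ=65°: 181.1017
θ=350°: 193.1925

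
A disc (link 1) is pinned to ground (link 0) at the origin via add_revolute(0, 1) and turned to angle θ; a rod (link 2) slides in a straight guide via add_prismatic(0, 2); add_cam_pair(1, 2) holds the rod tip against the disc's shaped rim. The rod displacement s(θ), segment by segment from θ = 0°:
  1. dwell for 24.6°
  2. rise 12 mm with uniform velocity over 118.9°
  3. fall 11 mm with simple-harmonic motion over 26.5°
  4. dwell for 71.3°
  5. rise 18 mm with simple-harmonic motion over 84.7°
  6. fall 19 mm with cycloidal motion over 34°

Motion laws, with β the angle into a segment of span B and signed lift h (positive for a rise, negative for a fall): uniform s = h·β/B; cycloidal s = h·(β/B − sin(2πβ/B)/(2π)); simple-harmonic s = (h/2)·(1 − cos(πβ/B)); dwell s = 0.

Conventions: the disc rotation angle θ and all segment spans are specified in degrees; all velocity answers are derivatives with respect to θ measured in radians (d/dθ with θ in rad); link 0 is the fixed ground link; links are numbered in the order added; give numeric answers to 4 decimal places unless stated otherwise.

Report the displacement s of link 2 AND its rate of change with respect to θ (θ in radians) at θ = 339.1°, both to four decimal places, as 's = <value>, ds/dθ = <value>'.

segment 1 (0° to 24.6°, dwell): s unchanged at 0.0000
segment 2 (24.6° to 143.5°, uniform, h = 12) is passed completely: s = 0.0000 + (12) = 12.0000
segment 3 (143.5° to 170°, simple-harmonic, h = -11) is passed completely: s = 12.0000 + (-11) = 1.0000
segment 4 (170° to 241.3°, dwell): s unchanged at 1.0000
segment 5 (241.3° to 326°, simple-harmonic, h = 18) is passed completely: s = 1.0000 + (18) = 19.0000
θ = 339.1° falls in segment 6 (326° to 360°, cycloidal, h = -19): β = 339.1 − 326 = 13.1°, B = 34°; Δs = -19·(0.3853 − sin(2π·0.3853)/(2π)) = -5.3250; s = 19.0000 − 5.3250 = 13.6750
velocity in seg [326°–360°] (cycloidal), θ in radians: β = 13.1° = 0.2286 rad, B = 34° = 0.5934 rad; ds/dθ = (h/B)(1 − cos(2πβ/B)) = ((-19)/0.5934)(1 − cos(2π·0.3853)) = -56.074547 mm/rad

s = 13.6750, ds/dθ = -56.0745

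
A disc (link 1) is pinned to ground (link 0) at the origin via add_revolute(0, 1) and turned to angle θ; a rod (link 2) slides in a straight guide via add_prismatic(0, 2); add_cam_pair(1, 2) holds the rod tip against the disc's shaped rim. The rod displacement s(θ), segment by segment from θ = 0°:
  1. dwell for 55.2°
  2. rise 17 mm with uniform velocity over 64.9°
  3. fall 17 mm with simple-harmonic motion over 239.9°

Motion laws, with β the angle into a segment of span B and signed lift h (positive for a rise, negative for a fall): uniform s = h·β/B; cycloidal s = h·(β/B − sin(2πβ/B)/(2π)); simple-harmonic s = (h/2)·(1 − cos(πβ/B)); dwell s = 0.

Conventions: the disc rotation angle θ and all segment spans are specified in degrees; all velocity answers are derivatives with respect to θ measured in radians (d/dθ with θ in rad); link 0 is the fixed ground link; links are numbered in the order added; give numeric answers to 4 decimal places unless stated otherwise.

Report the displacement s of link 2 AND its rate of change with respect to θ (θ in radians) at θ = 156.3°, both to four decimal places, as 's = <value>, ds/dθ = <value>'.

segment 1 (0° to 55.2°, dwell): s unchanged at 0.0000
segment 2 (55.2° to 120.1°, uniform, h = 17) is passed completely: s = 0.0000 + (17) = 17.0000
θ = 156.3° falls in segment 3 (120.1° to 360°, simple-harmonic, h = -17): β = 156.3 − 120.1 = 36.2°, B = 239.9°; Δs = -17/2·(1 − cos(π·0.1509)) = -0.9373; s = 17.0000 − 0.9373 = 16.0627
velocity in seg [120.1°–360°] (simple-harmonic), θ in radians: β = 36.2° = 0.6318 rad, B = 239.9° = 4.1870 rad; ds/dθ = (πh/(2B)) sin(πβ/B) = (π·(-17)/(2·4.1870)) sin(π·0.1509) = -2.911384 mm/rad

s = 16.0627, ds/dθ = -2.9114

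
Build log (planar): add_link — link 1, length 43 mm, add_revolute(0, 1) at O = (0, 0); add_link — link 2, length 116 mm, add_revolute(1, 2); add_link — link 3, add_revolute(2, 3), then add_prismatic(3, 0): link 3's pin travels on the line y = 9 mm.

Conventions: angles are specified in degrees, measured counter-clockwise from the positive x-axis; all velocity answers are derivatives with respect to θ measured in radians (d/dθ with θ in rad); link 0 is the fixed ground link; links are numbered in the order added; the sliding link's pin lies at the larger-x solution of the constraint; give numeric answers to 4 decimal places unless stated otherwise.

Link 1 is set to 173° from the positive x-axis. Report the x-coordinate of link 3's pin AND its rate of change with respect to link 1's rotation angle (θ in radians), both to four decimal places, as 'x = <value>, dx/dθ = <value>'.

geometry: r = 43 mm, L = 116 mm, e = 9 mm
crank pin P = (r cos θ, r sin θ) = (-42.679485, 5.240382)
h = r sin θ − e = 5.240382 − 9 = -3.759618
x = r cos θ + √(L² − h²) = -42.679485 + 115.939058 = 73.259574
dx/dθ = −r sin θ − h·r cos θ/√(L² − h²) (θ in radians; h = -3.759618) = -6.624372

x = 73.2596, dx/dθ = -6.6244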